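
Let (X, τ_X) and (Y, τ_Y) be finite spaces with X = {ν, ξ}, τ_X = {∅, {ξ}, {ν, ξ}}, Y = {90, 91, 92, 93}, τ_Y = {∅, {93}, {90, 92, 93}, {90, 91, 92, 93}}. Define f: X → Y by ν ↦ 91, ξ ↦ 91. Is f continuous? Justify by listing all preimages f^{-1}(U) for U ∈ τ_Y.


f IS continuous.

Compute f^{-1}(U) for each U ∈ τ_Y:
  U = ∅: f^{-1}(U) = ∅ ∈ τ_X ✓.
  U = {93}: f^{-1}(U) = ∅ ∈ τ_X ✓.
  U = {90, 92, 93}: f^{-1}(U) = ∅ ∈ τ_X ✓.
  U = {90, 91, 92, 93}: f^{-1}(U) = {ν, ξ} ∈ τ_X ✓.
Every preimage lies in τ_X, so f IS continuous.


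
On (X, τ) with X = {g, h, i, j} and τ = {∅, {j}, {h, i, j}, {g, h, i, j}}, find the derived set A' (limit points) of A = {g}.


A' = ∅

For each x ∈ X, list the open sets U ∈ τ with x ∈ U, then check whether U ∩ (A ∖ {x}) ≠ ∅ for every such U.
  x = g: open {g, h, i, j} ∋ x has {g, h, i, j} ∩ (A ∖ {g}) = ∅, so x is NOT a limit point.
  x = h: open {h, i, j} ∋ x has {h, i, j} ∩ (A ∖ {h}) = ∅, so x is NOT a limit point.
  x = i: open {h, i, j} ∋ x has {h, i, j} ∩ (A ∖ {i}) = ∅, so x is NOT a limit point.
  x = j: open {j} ∋ x has {j} ∩ (A ∖ {j}) = ∅, so x is NOT a limit point.
Collecting: A' = ∅.


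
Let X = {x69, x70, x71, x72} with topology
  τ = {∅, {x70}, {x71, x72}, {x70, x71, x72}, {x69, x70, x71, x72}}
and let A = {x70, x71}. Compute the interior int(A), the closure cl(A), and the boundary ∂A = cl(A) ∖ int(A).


int(A) = {x70}, cl(A) = {x69, x70, x71, x72}, ∂A = {x69, x71, x72}.

Closed sets in (X, τ) are complements of opens:
  closed(X, τ) = {∅, {x69}, {x69, x70}, {x69, x71, x72}, {x69, x70, x71, x72}}.
int(A) = ⋃ {U ∈ τ : U ⊆ A}. Opens contained in A: ∅, {x70}.
Taking the union of these: int(A) = {x70}.
cl(A) = ⋂ {C closed : A ⊆ C}. Closed sets containing A: {x69, x70, x71, x72}.
Intersecting these: cl(A) = {x69, x70, x71, x72}.
∂A = cl(A) ∖ int(A) = {x69, x70, x71, x72} ∖ {x70} = {x69, x71, x72}.


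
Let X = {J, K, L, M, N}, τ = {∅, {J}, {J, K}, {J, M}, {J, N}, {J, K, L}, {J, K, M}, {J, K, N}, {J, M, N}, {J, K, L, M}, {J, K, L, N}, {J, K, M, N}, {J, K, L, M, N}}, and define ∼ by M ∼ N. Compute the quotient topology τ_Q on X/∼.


X/∼ = {[J], [K], [L], [M=N]}; |τ_Q| = 7.

Equivalence classes: [J], [K], [L], [M=N].
Quotient map π: X → X/∼ sends J ↦ [J], K ↦ [K], L ↦ [L], M ↦ [M=N], N ↦ [M=N].
For each subset V ⊆ X/∼, compute π^{-1}(V) ⊆ X and check whether π^{-1}(V) ∈ τ. V is open in τ_Q iff π^{-1}(V) ∈ τ.
  V = {}: π^{-1}(V) = ∅ ∈ τ ✓.
  V = {[J]}: π^{-1}(V) = {J} ∈ τ ✓.
  V = {[K]}: π^{-1}(V) = {K} ∉ τ ✗.
  V = {[J], [K]}: π^{-1}(V) = {J, K} ∈ τ ✓.
  V = {[L]}: π^{-1}(V) = {L} ∉ τ ✗.
  V = {[J], [L]}: π^{-1}(V) = {J, L} ∉ τ ✗.
  V = {[K], [L]}: π^{-1}(V) = {K, L} ∉ τ ✗.
  V = {[J], [K], [L]}: π^{-1}(V) = {J, K, L} ∈ τ ✓.
  V = {[M=N]}: π^{-1}(V) = {M, N} ∉ τ ✗.
  V = {[J], [M=N]}: π^{-1}(V) = {J, M, N} ∈ τ ✓.
  V = {[K], [M=N]}: π^{-1}(V) = {K, M, N} ∉ τ ✗.
  V = {[J], [K], [M=N]}: π^{-1}(V) = {J, K, M, N} ∈ τ ✓.
  V = {[L], [M=N]}: π^{-1}(V) = {L, M, N} ∉ τ ✗.
  V = {[J], [L], [M=N]}: π^{-1}(V) = {J, L, M, N} ∉ τ ✗.
  V = {[K], [L], [M=N]}: π^{-1}(V) = {K, L, M, N} ∉ τ ✗.
  V = {[J], [K], [L], [M=N]}: π^{-1}(V) = {J, K, L, M, N} ∈ τ ✓.
Open sets in the quotient: τ_Q = {{}, {[J]}, {[J], [K]}, {[J], [K], [L]}, {[J], [M=N]}, {[J], [K], [M=N]}, {[J], [K], [L], [M=N]}} (7 elements).


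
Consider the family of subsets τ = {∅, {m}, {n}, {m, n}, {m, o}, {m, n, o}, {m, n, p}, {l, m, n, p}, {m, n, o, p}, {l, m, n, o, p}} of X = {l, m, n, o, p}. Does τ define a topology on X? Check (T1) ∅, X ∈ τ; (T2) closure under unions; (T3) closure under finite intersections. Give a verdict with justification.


τ IS a topology on X.

Axiom (T1): ∅ ∈ τ? Yes; X ∈ τ? Yes.
Axiom (T2/T3): check pairwise unions and intersections of members of τ.
All pairwise intersections and unions checked — each lies in τ. Therefore τ satisfies (T1), (T2), (T3): it IS a topology on X.


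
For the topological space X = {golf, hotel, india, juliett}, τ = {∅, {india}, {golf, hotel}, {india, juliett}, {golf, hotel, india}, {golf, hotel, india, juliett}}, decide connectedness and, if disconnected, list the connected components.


(X, τ) is disconnected; components = [{golf, hotel}, {india, juliett}].

Find clopen sets (U ∈ τ with X ∖ U ∈ τ):
  U = ∅, X ∖ U = {golf, hotel, india, juliett} — both open, so U is clopen.
  U = {golf, hotel}, X ∖ U = {india, juliett} — both open, so U is clopen.
  U = {india, juliett}, X ∖ U = {golf, hotel} — both open, so U is clopen.
  U = {golf, hotel, india, juliett}, X ∖ U = ∅ — both open, so U is clopen.
Nontrivial clopen(s) exist: e.g. {golf, hotel}. So (X, τ) is disconnected.
Compute connected components by grouping points that agree on all clopens:
  component: {golf, hotel}
  component: {india, juliett}


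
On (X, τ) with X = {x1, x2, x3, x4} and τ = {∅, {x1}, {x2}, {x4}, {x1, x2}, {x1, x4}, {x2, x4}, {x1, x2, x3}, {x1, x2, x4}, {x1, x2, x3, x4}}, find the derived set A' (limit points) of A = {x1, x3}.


A' = {x3}

For each x ∈ X, list the open sets U ∈ τ with x ∈ U, then check whether U ∩ (A ∖ {x}) ≠ ∅ for every such U.
  x = x1: open {x1} ∋ x has {x1} ∩ (A ∖ {x1}) = ∅, so x is NOT a limit point.
  x = x2: open {x2} ∋ x has {x2} ∩ (A ∖ {x2}) = ∅, so x is NOT a limit point.
  x = x3: opens ∋ x are {x1, x2, x3}, {x1, x2, x3, x4}; each meets A ∖ {x3}, so x IS a limit point.
  x = x4: open {x4} ∋ x has {x4} ∩ (A ∖ {x4}) = ∅, so x is NOT a limit point.
Collecting: A' = {x3}.


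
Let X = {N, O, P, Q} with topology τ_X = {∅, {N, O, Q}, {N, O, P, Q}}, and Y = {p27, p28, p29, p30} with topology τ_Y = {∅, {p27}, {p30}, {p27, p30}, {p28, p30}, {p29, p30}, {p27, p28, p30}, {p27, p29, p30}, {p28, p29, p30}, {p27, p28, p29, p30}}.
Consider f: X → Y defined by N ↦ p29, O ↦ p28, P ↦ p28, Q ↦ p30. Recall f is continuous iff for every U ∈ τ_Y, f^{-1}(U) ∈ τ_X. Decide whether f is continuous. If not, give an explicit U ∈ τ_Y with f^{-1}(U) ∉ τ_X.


f is NOT continuous.

Compute f^{-1}(U) for each U ∈ τ_Y:
  U = ∅: f^{-1}(U) = ∅ ∈ τ_X ✓.
  U = {p27}: f^{-1}(U) = ∅ ∈ τ_X ✓.
  U = {p30}: f^{-1}(U) = {Q} ∉ τ_X ✗.
  U = {p27, p30}: f^{-1}(U) = {Q} ∉ τ_X ✗.
  U = {p28, p30}: f^{-1}(U) = {O, P, Q} ∉ τ_X ✗.
  U = {p29, p30}: f^{-1}(U) = {N, Q} ∉ τ_X ✗.
  U = {p27, p28, p30}: f^{-1}(U) = {O, P, Q} ∉ τ_X ✗.
  U = {p27, p29, p30}: f^{-1}(U) = {N, Q} ∉ τ_X ✗.
  U = {p28, p29, p30}: f^{-1}(U) = {N, O, P, Q} ∈ τ_X ✓.
  U = {p27, p28, p29, p30}: f^{-1}(U) = {N, O, P, Q} ∈ τ_X ✓.
Found U = {p30} with f^{-1}(U) = {Q} not in τ_X. Therefore f is NOT continuous.


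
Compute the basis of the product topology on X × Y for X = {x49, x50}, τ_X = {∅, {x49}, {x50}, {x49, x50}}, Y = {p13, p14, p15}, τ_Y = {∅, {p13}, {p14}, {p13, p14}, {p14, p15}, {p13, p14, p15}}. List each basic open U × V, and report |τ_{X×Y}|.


Basis B = {∅ × ∅, {x49} × {p13}, {x49} × {p14}, {x50} × {p13}, {x50} × {p14}, {x49} × {p13, p14}, {x49, x50} × {p13}, {x49} × {p14, p15}, {x49, x50} × {p14}, {x50} × {p13, p14}, {x50} × {p14, p15}, {x49} × {p13, p14, p15}, {x50} × {p13, p14, p15}, {x49, x50} × {p13, p14}, {x49, x50} × {p14, p15}, {x49, x50} × {p13, p14, p15}}; |τ_{X×Y}| = 36.

Enumerate products U × V with U ∈ τ_X, V ∈ τ_Y (deduplicated):
  ∅ × ∅ = {} (∅)
  {x49} × {p13} = {(x49,p13)}
  {x49} × {p14} = {(x49,p14)}
  {x50} × {p13} = {(x50,p13)}
  {x50} × {p14} = {(x50,p14)}
  {x49} × {p13, p14} = {(x49,p13), (x49,p14)}
  {x49, x50} × {p13} = {(x49,p13), (x50,p13)}
  {x49} × {p14, p15} = {(x49,p14), (x49,p15)}
  {x49, x50} × {p14} = {(x49,p14), (x50,p14)}
  {x50} × {p13, p14} = {(x50,p13), (x50,p14)}
  {x50} × {p14, p15} = {(x50,p14), (x50,p15)}
  {x49} × {p13, p14, p15} = {(x49,p13), (x49,p14), (x49,p15)}
  {x50} × {p13, p14, p15} = {(x50,p13), (x50,p14), (x50,p15)}
  {x49, x50} × {p13, p14} = {(x49,p13), (x49,p14), (x50,p13), (x50,p14)}
  {x49, x50} × {p14, p15} = {(x49,p14), (x49,p15), (x50,p14), (x50,p15)}
  {x49, x50} × {p13, p14, p15} = {(x49,p13), (x49,p14), (x49,p15), (x50,p13), (x50,p14), (x50,p15)}
These 16 distinct sets form the basis B.
Close under arbitrary unions to get τ_{X×Y}; counting gives |τ_{X×Y}| = 36.


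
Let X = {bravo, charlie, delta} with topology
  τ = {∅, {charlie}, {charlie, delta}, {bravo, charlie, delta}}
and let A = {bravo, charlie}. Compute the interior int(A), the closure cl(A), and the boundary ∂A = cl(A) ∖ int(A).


int(A) = {charlie}, cl(A) = {bravo, charlie, delta}, ∂A = {bravo, delta}.

Closed sets in (X, τ) are complements of opens:
  closed(X, τ) = {∅, {bravo}, {bravo, delta}, {bravo, charlie, delta}}.
int(A) = ⋃ {U ∈ τ : U ⊆ A}. Opens contained in A: ∅, {charlie}.
Taking the union of these: int(A) = {charlie}.
cl(A) = ⋂ {C closed : A ⊆ C}. Closed sets containing A: {bravo, charlie, delta}.
Intersecting these: cl(A) = {bravo, charlie, delta}.
∂A = cl(A) ∖ int(A) = {bravo, charlie, delta} ∖ {charlie} = {bravo, delta}.


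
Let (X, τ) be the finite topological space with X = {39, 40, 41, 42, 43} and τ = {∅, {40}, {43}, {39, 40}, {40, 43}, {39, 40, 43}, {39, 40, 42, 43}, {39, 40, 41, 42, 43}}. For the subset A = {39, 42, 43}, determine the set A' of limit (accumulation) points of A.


A' = {41, 42}

For each x ∈ X, list the open sets U ∈ τ with x ∈ U, then check whether U ∩ (A ∖ {x}) ≠ ∅ for every such U.
  x = 39: open {39, 40} ∋ x has {39, 40} ∩ (A ∖ {39}) = ∅, so x is NOT a limit point.
  x = 40: open {40} ∋ x has {40} ∩ (A ∖ {40}) = ∅, so x is NOT a limit point.
  x = 41: opens ∋ x are {39, 40, 41, 42, 43}; each meets A ∖ {41}, so x IS a limit point.
  x = 42: opens ∋ x are {39, 40, 42, 43}, {39, 40, 41, 42, 43}; each meets A ∖ {42}, so x IS a limit point.
  x = 43: open {43} ∋ x has {43} ∩ (A ∖ {43}) = ∅, so x is NOT a limit point.
Collecting: A' = {41, 42}.


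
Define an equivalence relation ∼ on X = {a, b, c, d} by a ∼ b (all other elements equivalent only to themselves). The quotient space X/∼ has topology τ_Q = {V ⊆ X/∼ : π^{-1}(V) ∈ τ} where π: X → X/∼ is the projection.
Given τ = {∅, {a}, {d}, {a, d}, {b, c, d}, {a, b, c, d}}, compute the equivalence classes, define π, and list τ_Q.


X/∼ = {[a=b], [c], [d]}; |τ_Q| = 3.

Equivalence classes: [a=b], [c], [d].
Quotient map π: X → X/∼ sends a ↦ [a=b], b ↦ [a=b], c ↦ [c], d ↦ [d].
For each subset V ⊆ X/∼, compute π^{-1}(V) ⊆ X and check whether π^{-1}(V) ∈ τ. V is open in τ_Q iff π^{-1}(V) ∈ τ.
  V = {}: π^{-1}(V) = ∅ ∈ τ ✓.
  V = {[a=b]}: π^{-1}(V) = {a, b} ∉ τ ✗.
  V = {[c]}: π^{-1}(V) = {c} ∉ τ ✗.
  V = {[a=b], [c]}: π^{-1}(V) = {a, b, c} ∉ τ ✗.
  V = {[d]}: π^{-1}(V) = {d} ∈ τ ✓.
  V = {[a=b], [d]}: π^{-1}(V) = {a, b, d} ∉ τ ✗.
  V = {[c], [d]}: π^{-1}(V) = {c, d} ∉ τ ✗.
  V = {[a=b], [c], [d]}: π^{-1}(V) = {a, b, c, d} ∈ τ ✓.
Open sets in the quotient: τ_Q = {{}, {[d]}, {[a=b], [c], [d]}} (3 elements).


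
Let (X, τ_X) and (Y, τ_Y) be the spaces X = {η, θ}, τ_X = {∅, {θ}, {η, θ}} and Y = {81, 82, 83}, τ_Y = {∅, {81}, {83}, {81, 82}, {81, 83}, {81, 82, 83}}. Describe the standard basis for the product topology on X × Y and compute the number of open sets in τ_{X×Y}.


Basis B = {∅ × ∅, {θ} × {81}, {θ} × {83}, {η, θ} × {81}, {η, θ} × {83}, {θ} × {81, 82}, {θ} × {81, 83}, {θ} × {81, 82, 83}, {η, θ} × {81, 82}, {η, θ} × {81, 83}, {η, θ} × {81, 82, 83}}; |τ_{X×Y}| = 18.

Enumerate products U × V with U ∈ τ_X, V ∈ τ_Y (deduplicated):
  ∅ × ∅ = {} (∅)
  {θ} × {81} = {(θ,81)}
  {θ} × {83} = {(θ,83)}
  {η, θ} × {81} = {(η,81), (θ,81)}
  {η, θ} × {83} = {(η,83), (θ,83)}
  {θ} × {81, 82} = {(θ,81), (θ,82)}
  {θ} × {81, 83} = {(θ,81), (θ,83)}
  {θ} × {81, 82, 83} = {(θ,81), (θ,82), (θ,83)}
  {η, θ} × {81, 82} = {(η,81), (η,82), (θ,81), (θ,82)}
  {η, θ} × {81, 83} = {(η,81), (η,83), (θ,81), (θ,83)}
  {η, θ} × {81, 82, 83} = {(η,81), (η,82), (η,83), (θ,81), (θ,82), (θ,83)}
These 11 distinct sets form the basis B.
Close under arbitrary unions to get τ_{X×Y}; counting gives |τ_{X×Y}| = 18.


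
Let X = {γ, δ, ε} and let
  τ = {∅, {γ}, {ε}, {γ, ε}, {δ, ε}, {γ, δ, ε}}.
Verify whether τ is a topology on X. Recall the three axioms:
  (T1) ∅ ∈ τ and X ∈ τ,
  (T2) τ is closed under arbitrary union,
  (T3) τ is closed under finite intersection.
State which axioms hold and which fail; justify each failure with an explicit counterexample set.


τ IS a topology on X.

Axiom (T1): ∅ ∈ τ? Yes; X ∈ τ? Yes.
Axiom (T2/T3): check pairwise unions and intersections of members of τ.
All pairwise intersections and unions checked — each lies in τ. Therefore τ satisfies (T1), (T2), (T3): it IS a topology on X.


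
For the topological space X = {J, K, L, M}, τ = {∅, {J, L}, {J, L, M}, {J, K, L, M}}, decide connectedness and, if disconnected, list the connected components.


(X, τ) is connected.

Find clopen sets (U ∈ τ with X ∖ U ∈ τ):
  U = ∅, X ∖ U = {J, K, L, M} — both open, so U is clopen.
  U = {J, K, L, M}, X ∖ U = ∅ — both open, so U is clopen.
Only trivial clopens (∅ and X) exist, so (X, τ) is connected.
Compute connected components by grouping points that agree on all clopens:
  component: {J, K, L, M}


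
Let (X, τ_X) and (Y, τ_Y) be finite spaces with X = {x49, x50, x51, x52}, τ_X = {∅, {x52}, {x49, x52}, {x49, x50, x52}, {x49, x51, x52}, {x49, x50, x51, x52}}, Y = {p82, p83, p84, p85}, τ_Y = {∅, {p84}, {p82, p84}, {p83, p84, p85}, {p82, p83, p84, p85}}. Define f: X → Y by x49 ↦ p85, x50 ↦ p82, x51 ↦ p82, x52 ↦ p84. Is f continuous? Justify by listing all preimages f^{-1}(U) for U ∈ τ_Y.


f is NOT continuous.

Compute f^{-1}(U) for each U ∈ τ_Y:
  U = ∅: f^{-1}(U) = ∅ ∈ τ_X ✓.
  U = {p84}: f^{-1}(U) = {x52} ∈ τ_X ✓.
  U = {p82, p84}: f^{-1}(U) = {x50, x51, x52} ∉ τ_X ✗.
  U = {p83, p84, p85}: f^{-1}(U) = {x49, x52} ∈ τ_X ✓.
  U = {p82, p83, p84, p85}: f^{-1}(U) = {x49, x50, x51, x52} ∈ τ_X ✓.
Found U = {p82, p84} with f^{-1}(U) = {x50, x51, x52} not in τ_X. Therefore f is NOT continuous.


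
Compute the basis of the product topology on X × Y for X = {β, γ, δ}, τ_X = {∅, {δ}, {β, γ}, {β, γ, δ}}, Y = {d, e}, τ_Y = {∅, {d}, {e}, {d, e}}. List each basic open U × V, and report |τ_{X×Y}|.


Basis B = {∅ × ∅, {δ} × {d}, {δ} × {e}, {β, γ} × {d}, {β, γ} × {e}, {δ} × {d, e}, {β, γ, δ} × {d}, {β, γ, δ} × {e}, {β, γ} × {d, e}, {β, γ, δ} × {d, e}}; |τ_{X×Y}| = 16.

Enumerate products U × V with U ∈ τ_X, V ∈ τ_Y (deduplicated):
  ∅ × ∅ = {} (∅)
  {δ} × {d} = {(δ,d)}
  {δ} × {e} = {(δ,e)}
  {β, γ} × {d} = {(β,d), (γ,d)}
  {β, γ} × {e} = {(β,e), (γ,e)}
  {δ} × {d, e} = {(δ,d), (δ,e)}
  {β, γ, δ} × {d} = {(β,d), (γ,d), (δ,d)}
  {β, γ, δ} × {e} = {(β,e), (γ,e), (δ,e)}
  {β, γ} × {d, e} = {(β,d), (β,e), (γ,d), (γ,e)}
  {β, γ, δ} × {d, e} = {(β,d), (β,e), (γ,d), (γ,e), (δ,d), (δ,e)}
These 10 distinct sets form the basis B.
Close under arbitrary unions to get τ_{X×Y}; counting gives |τ_{X×Y}| = 16.


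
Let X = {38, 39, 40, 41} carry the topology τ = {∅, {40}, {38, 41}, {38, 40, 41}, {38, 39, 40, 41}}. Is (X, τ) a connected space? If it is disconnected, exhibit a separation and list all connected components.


(X, τ) is connected.

Find clopen sets (U ∈ τ with X ∖ U ∈ τ):
  U = ∅, X ∖ U = {38, 39, 40, 41} — both open, so U is clopen.
  U = {38, 39, 40, 41}, X ∖ U = ∅ — both open, so U is clopen.
Only trivial clopens (∅ and X) exist, so (X, τ) is connected.
Compute connected components by grouping points that agree on all clopens:
  component: {38, 39, 40, 41}


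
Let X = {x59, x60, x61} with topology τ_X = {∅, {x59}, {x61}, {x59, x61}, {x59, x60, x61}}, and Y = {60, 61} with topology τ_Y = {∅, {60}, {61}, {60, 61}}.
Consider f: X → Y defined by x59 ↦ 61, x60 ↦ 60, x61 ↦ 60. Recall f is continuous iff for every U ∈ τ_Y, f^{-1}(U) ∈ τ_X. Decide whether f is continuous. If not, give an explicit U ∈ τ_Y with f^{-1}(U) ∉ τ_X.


f is NOT continuous.

Compute f^{-1}(U) for each U ∈ τ_Y:
  U = ∅: f^{-1}(U) = ∅ ∈ τ_X ✓.
  U = {60}: f^{-1}(U) = {x60, x61} ∉ τ_X ✗.
  U = {61}: f^{-1}(U) = {x59} ∈ τ_X ✓.
  U = {60, 61}: f^{-1}(U) = {x59, x60, x61} ∈ τ_X ✓.
Found U = {60} with f^{-1}(U) = {x60, x61} not in τ_X. Therefore f is NOT continuous.


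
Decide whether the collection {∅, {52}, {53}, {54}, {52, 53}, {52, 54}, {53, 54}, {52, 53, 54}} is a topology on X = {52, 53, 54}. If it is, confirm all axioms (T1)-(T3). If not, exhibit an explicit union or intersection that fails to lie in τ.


τ IS a topology on X.

Axiom (T1): ∅ ∈ τ? Yes; X ∈ τ? Yes.
Axiom (T2/T3): check pairwise unions and intersections of members of τ.
All pairwise intersections and unions checked — each lies in τ. Therefore τ satisfies (T1), (T2), (T3): it IS a topology on X.


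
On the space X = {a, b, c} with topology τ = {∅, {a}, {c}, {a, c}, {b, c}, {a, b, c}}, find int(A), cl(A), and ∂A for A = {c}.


int(A) = {c}, cl(A) = {b, c}, ∂A = {b}.

Closed sets in (X, τ) are complements of opens:
  closed(X, τ) = {∅, {a}, {b}, {a, b}, {b, c}, {a, b, c}}.
int(A) = ⋃ {U ∈ τ : U ⊆ A}. Opens contained in A: ∅, {c}.
Taking the union of these: int(A) = {c}.
cl(A) = ⋂ {C closed : A ⊆ C}. Closed sets containing A: {b, c}, {a, b, c}.
Intersecting these: cl(A) = {b, c}.
∂A = cl(A) ∖ int(A) = {b, c} ∖ {c} = {b}.


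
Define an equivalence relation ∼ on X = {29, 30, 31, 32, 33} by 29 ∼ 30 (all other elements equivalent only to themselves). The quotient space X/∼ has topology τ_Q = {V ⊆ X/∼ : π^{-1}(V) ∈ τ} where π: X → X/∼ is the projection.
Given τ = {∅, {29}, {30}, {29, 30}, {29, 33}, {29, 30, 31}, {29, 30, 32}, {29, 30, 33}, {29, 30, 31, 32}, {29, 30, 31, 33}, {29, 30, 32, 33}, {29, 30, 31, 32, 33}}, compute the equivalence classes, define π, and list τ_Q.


X/∼ = {[29=30], [31], [32], [33]}; |τ_Q| = 9.

Equivalence classes: [29=30], [31], [32], [33].
Quotient map π: X → X/∼ sends 29 ↦ [29=30], 30 ↦ [29=30], 31 ↦ [31], 32 ↦ [32], 33 ↦ [33].
For each subset V ⊆ X/∼, compute π^{-1}(V) ⊆ X and check whether π^{-1}(V) ∈ τ. V is open in τ_Q iff π^{-1}(V) ∈ τ.
  V = {}: π^{-1}(V) = ∅ ∈ τ ✓.
  V = {[29=30]}: π^{-1}(V) = {29, 30} ∈ τ ✓.
  V = {[31]}: π^{-1}(V) = {31} ∉ τ ✗.
  V = {[29=30], [31]}: π^{-1}(V) = {29, 30, 31} ∈ τ ✓.
  V = {[32]}: π^{-1}(V) = {32} ∉ τ ✗.
  V = {[29=30], [32]}: π^{-1}(V) = {29, 30, 32} ∈ τ ✓.
  V = {[31], [32]}: π^{-1}(V) = {31, 32} ∉ τ ✗.
  V = {[29=30], [31], [32]}: π^{-1}(V) = {29, 30, 31, 32} ∈ τ ✓.
  V = {[33]}: π^{-1}(V) = {33} ∉ τ ✗.
  V = {[29=30], [33]}: π^{-1}(V) = {29, 30, 33} ∈ τ ✓.
  V = {[31], [33]}: π^{-1}(V) = {31, 33} ∉ τ ✗.
  V = {[29=30], [31], [33]}: π^{-1}(V) = {29, 30, 31, 33} ∈ τ ✓.
  V = {[32], [33]}: π^{-1}(V) = {32, 33} ∉ τ ✗.
  V = {[29=30], [32], [33]}: π^{-1}(V) = {29, 30, 32, 33} ∈ τ ✓.
  V = {[31], [32], [33]}: π^{-1}(V) = {31, 32, 33} ∉ τ ✗.
  V = {[29=30], [31], [32], [33]}: π^{-1}(V) = {29, 30, 31, 32, 33} ∈ τ ✓.
Open sets in the quotient: τ_Q = {{}, {[29=30]}, {[29=30], [31]}, {[29=30], [32]}, {[29=30], [31], [32]}, {[29=30], [33]}, {[29=30], [31], [33]}, {[29=30], [32], [33]}, {[29=30], [31], [32], [33]}} (9 elements).


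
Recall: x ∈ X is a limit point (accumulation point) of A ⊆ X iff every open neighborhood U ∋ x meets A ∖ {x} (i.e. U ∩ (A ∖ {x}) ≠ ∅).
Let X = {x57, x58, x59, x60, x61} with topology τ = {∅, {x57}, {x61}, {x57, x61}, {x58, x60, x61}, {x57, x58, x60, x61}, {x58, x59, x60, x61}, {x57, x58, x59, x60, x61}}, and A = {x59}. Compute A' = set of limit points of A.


A' = ∅

For each x ∈ X, list the open sets U ∈ τ with x ∈ U, then check whether U ∩ (A ∖ {x}) ≠ ∅ for every such U.
  x = x57: open {x57} ∋ x has {x57} ∩ (A ∖ {x57}) = ∅, so x is NOT a limit point.
  x = x58: open {x58, x60, x61} ∋ x has {x58, x60, x61} ∩ (A ∖ {x58}) = ∅, so x is NOT a limit point.
  x = x59: open {x58, x59, x60, x61} ∋ x has {x58, x59, x60, x61} ∩ (A ∖ {x59}) = ∅, so x is NOT a limit point.
  x = x60: open {x58, x60, x61} ∋ x has {x58, x60, x61} ∩ (A ∖ {x60}) = ∅, so x is NOT a limit point.
  x = x61: open {x61} ∋ x has {x61} ∩ (A ∖ {x61}) = ∅, so x is NOT a limit point.
Collecting: A' = ∅.


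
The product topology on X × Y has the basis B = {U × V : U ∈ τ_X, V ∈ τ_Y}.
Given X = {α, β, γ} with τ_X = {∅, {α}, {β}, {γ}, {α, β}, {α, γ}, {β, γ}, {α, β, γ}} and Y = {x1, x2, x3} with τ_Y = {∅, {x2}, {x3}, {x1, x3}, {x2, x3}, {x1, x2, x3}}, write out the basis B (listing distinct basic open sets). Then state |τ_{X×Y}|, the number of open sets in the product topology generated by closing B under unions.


Basis B = {∅ × ∅, {α} × {x2}, {α} × {x3}, {β} × {x2}, {β} × {x3}, {γ} × {x2}, {γ} × {x3}, {α} × {x1, x3}, {α} × {x2, x3}, {α, β} × {x2}, {α, γ} × {x2}, {α, β} × {x3}, {α, γ} × {x3}, {β} × {x1, x3}, {β} × {x2, x3}, {β, γ} × {x2}, {β, γ} × {x3}, {γ} × {x1, x3}, {γ} × {x2, x3}, {α} × {x1, x2, x3}, {α, β, γ} × {x2}, {α, β, γ} × {x3}, {β} × {x1, x2, x3}, {γ} × {x1, x2, x3}, {α, β} × {x1, x3}, {α, γ} × {x1, x3}, {α, β} × {x2, x3}, {α, γ} × {x2, x3}, {β, γ} × {x1, x3}, {β, γ} × {x2, x3}, {α, β} × {x1, x2, x3}, {α, γ} × {x1, x2, x3}, {α, β, γ} × {x1, x3}, {α, β, γ} × {x2, x3}, {β, γ} × {x1, x2, x3}, {α, β, γ} × {x1, x2, x3}}; |τ_{X×Y}| = 216.

Enumerate products U × V with U ∈ τ_X, V ∈ τ_Y (deduplicated):
  ∅ × ∅ = {} (∅)
  {α} × {x2} = {(α,x2)}
  {α} × {x3} = {(α,x3)}
  {β} × {x2} = {(β,x2)}
  {β} × {x3} = {(β,x3)}
  {γ} × {x2} = {(γ,x2)}
  {γ} × {x3} = {(γ,x3)}
  {α} × {x1, x3} = {(α,x1), (α,x3)}
  {α} × {x2, x3} = {(α,x2), (α,x3)}
  {α, β} × {x2} = {(α,x2), (β,x2)}
  {α, γ} × {x2} = {(α,x2), (γ,x2)}
  {α, β} × {x3} = {(α,x3), (β,x3)}
  {α, γ} × {x3} = {(α,x3), (γ,x3)}
  {β} × {x1, x3} = {(β,x1), (β,x3)}
  {β} × {x2, x3} = {(β,x2), (β,x3)}
  {β, γ} × {x2} = {(β,x2), (γ,x2)}
  {β, γ} × {x3} = {(β,x3), (γ,x3)}
  {γ} × {x1, x3} = {(γ,x1), (γ,x3)}
  {γ} × {x2, x3} = {(γ,x2), (γ,x3)}
  {α} × {x1, x2, x3} = {(α,x1), (α,x2), (α,x3)}
  {α, β, γ} × {x2} = {(α,x2), (β,x2), (γ,x2)}
  {α, β, γ} × {x3} = {(α,x3), (β,x3), (γ,x3)}
  {β} × {x1, x2, x3} = {(β,x1), (β,x2), (β,x3)}
  {γ} × {x1, x2, x3} = {(γ,x1), (γ,x2), (γ,x3)}
  {α, β} × {x1, x3} = {(α,x1), (α,x3), (β,x1), (β,x3)}
  {α, γ} × {x1, x3} = {(α,x1), (α,x3), (γ,x1), (γ,x3)}
  {α, β} × {x2, x3} = {(α,x2), (α,x3), (β,x2), (β,x3)}
  {α, γ} × {x2, x3} = {(α,x2), (α,x3), (γ,x2), (γ,x3)}
  {β, γ} × {x1, x3} = {(β,x1), (β,x3), (γ,x1), (γ,x3)}
  {β, γ} × {x2, x3} = {(β,x2), (β,x3), (γ,x2), (γ,x3)}
  {α, β} × {x1, x2, x3} = {(α,x1), (α,x2), (α,x3), (β,x1), (β,x2), (β,x3)}
  {α, γ} × {x1, x2, x3} = {(α,x1), (α,x2), (α,x3), (γ,x1), (γ,x2), (γ,x3)}
  {α, β, γ} × {x1, x3} = {(α,x1), (α,x3), (β,x1), (β,x3), (γ,x1), (γ,x3)}
  {α, β, γ} × {x2, x3} = {(α,x2), (α,x3), (β,x2), (β,x3), (γ,x2), (γ,x3)}
  {β, γ} × {x1, x2, x3} = {(β,x1), (β,x2), (β,x3), (γ,x1), (γ,x2), (γ,x3)}
  {α, β, γ} × {x1, x2, x3} = {(α,x1), (α,x2), (α,x3), (β,x1), (β,x2), (β,x3), (γ,x1), (γ,x2), (γ,x3)}
These 36 distinct sets form the basis B.
Close under arbitrary unions to get τ_{X×Y}; counting gives |τ_{X×Y}| = 216.


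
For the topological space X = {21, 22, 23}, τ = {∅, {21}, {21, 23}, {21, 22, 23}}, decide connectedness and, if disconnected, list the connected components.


(X, τ) is connected.

Find clopen sets (U ∈ τ with X ∖ U ∈ τ):
  U = ∅, X ∖ U = {21, 22, 23} — both open, so U is clopen.
  U = {21, 22, 23}, X ∖ U = ∅ — both open, so U is clopen.
Only trivial clopens (∅ and X) exist, so (X, τ) is connected.
Compute connected components by grouping points that agree on all clopens:
  component: {21, 22, 23}


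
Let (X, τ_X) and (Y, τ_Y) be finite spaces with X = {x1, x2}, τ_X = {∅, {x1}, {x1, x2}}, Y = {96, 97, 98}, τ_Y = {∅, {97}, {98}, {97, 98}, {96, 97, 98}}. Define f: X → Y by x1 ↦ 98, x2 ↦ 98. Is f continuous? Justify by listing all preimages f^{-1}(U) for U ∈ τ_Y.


f IS continuous.

Compute f^{-1}(U) for each U ∈ τ_Y:
  U = ∅: f^{-1}(U) = ∅ ∈ τ_X ✓.
  U = {97}: f^{-1}(U) = ∅ ∈ τ_X ✓.
  U = {98}: f^{-1}(U) = {x1, x2} ∈ τ_X ✓.
  U = {97, 98}: f^{-1}(U) = {x1, x2} ∈ τ_X ✓.
  U = {96, 97, 98}: f^{-1}(U) = {x1, x2} ∈ τ_X ✓.
Every preimage lies in τ_X, so f IS continuous.


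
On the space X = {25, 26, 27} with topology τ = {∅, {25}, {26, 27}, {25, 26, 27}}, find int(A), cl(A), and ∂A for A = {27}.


int(A) = ∅, cl(A) = {26, 27}, ∂A = {26, 27}.

Closed sets in (X, τ) are complements of opens:
  closed(X, τ) = {∅, {25}, {26, 27}, {25, 26, 27}}.
int(A) = ⋃ {U ∈ τ : U ⊆ A}. Opens contained in A: ∅.
Taking the union of these: int(A) = ∅.
cl(A) = ⋂ {C closed : A ⊆ C}. Closed sets containing A: {26, 27}, {25, 26, 27}.
Intersecting these: cl(A) = {26, 27}.
∂A = cl(A) ∖ int(A) = {26, 27} ∖ ∅ = {26, 27}.


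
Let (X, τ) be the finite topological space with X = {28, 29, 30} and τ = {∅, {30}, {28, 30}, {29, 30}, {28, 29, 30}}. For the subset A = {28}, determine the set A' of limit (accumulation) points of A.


A' = ∅

For each x ∈ X, list the open sets U ∈ τ with x ∈ U, then check whether U ∩ (A ∖ {x}) ≠ ∅ for every such U.
  x = 28: open {28, 30} ∋ x has {28, 30} ∩ (A ∖ {28}) = ∅, so x is NOT a limit point.
  x = 29: open {29, 30} ∋ x has {29, 30} ∩ (A ∖ {29}) = ∅, so x is NOT a limit point.
  x = 30: open {30} ∋ x has {30} ∩ (A ∖ {30}) = ∅, so x is NOT a limit point.
Collecting: A' = ∅.


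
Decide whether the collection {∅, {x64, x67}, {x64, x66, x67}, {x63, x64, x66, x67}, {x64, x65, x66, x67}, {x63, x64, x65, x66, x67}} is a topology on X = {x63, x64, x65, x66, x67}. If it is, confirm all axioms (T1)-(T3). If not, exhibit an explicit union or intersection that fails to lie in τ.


τ IS a topology on X.

Axiom (T1): ∅ ∈ τ? Yes; X ∈ τ? Yes.
Axiom (T2/T3): check pairwise unions and intersections of members of τ.
All pairwise intersections and unions checked — each lies in τ. Therefore τ satisfies (T1), (T2), (T3): it IS a topology on X.


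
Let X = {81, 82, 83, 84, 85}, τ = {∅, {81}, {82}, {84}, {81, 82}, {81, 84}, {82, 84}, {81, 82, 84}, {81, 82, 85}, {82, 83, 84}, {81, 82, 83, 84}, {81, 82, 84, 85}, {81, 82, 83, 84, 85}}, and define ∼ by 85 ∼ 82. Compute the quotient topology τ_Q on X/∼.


X/∼ = {[81], [82=85], [83], [84]}; |τ_Q| = 7.

Equivalence classes: [81], [82=85], [83], [84].
Quotient map π: X → X/∼ sends 81 ↦ [81], 82 ↦ [82=85], 83 ↦ [83], 84 ↦ [84], 85 ↦ [82=85].
For each subset V ⊆ X/∼, compute π^{-1}(V) ⊆ X and check whether π^{-1}(V) ∈ τ. V is open in τ_Q iff π^{-1}(V) ∈ τ.
  V = {}: π^{-1}(V) = ∅ ∈ τ ✓.
  V = {[81]}: π^{-1}(V) = {81} ∈ τ ✓.
  V = {[82=85]}: π^{-1}(V) = {82, 85} ∉ τ ✗.
  V = {[81], [82=85]}: π^{-1}(V) = {81, 82, 85} ∈ τ ✓.
  V = {[83]}: π^{-1}(V) = {83} ∉ τ ✗.
  V = {[81], [83]}: π^{-1}(V) = {81, 83} ∉ τ ✗.
  V = {[82=85], [83]}: π^{-1}(V) = {82, 83, 85} ∉ τ ✗.
  V = {[81], [82=85], [83]}: π^{-1}(V) = {81, 82, 83, 85} ∉ τ ✗.
  V = {[84]}: π^{-1}(V) = {84} ∈ τ ✓.
  V = {[81], [84]}: π^{-1}(V) = {81, 84} ∈ τ ✓.
  V = {[82=85], [84]}: π^{-1}(V) = {82, 84, 85} ∉ τ ✗.
  V = {[81], [82=85], [84]}: π^{-1}(V) = {81, 82, 84, 85} ∈ τ ✓.
  V = {[83], [84]}: π^{-1}(V) = {83, 84} ∉ τ ✗.
  V = {[81], [83], [84]}: π^{-1}(V) = {81, 83, 84} ∉ τ ✗.
  V = {[82=85], [83], [84]}: π^{-1}(V) = {82, 83, 84, 85} ∉ τ ✗.
  V = {[81], [82=85], [83], [84]}: π^{-1}(V) = {81, 82, 83, 84, 85} ∈ τ ✓.
Open sets in the quotient: τ_Q = {{}, {[81]}, {[81], [82=85]}, {[84]}, {[81], [84]}, {[81], [82=85], [84]}, {[81], [82=85], [83], [84]}} (7 elements).


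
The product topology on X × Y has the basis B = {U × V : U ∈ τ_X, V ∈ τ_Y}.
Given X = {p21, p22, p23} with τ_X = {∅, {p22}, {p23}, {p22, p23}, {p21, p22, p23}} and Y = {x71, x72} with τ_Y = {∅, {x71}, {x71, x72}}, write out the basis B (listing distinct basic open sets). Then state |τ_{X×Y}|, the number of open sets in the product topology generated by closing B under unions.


Basis B = {∅ × ∅, {p22} × {x71}, {p23} × {x71}, {p22} × {x71, x72}, {p22, p23} × {x71}, {p23} × {x71, x72}, {p21, p22, p23} × {x71}, {p22, p23} × {x71, x72}, {p21, p22, p23} × {x71, x72}}; |τ_{X×Y}| = 14.

Enumerate products U × V with U ∈ τ_X, V ∈ τ_Y (deduplicated):
  ∅ × ∅ = {} (∅)
  {p22} × {x71} = {(p22,x71)}
  {p23} × {x71} = {(p23,x71)}
  {p22} × {x71, x72} = {(p22,x71), (p22,x72)}
  {p22, p23} × {x71} = {(p22,x71), (p23,x71)}
  {p23} × {x71, x72} = {(p23,x71), (p23,x72)}
  {p21, p22, p23} × {x71} = {(p21,x71), (p22,x71), (p23,x71)}
  {p22, p23} × {x71, x72} = {(p22,x71), (p22,x72), (p23,x71), (p23,x72)}
  {p21, p22, p23} × {x71, x72} = {(p21,x71), (p21,x72), (p22,x71), (p22,x72), (p23,x71), (p23,x72)}
These 9 distinct sets form the basis B.
Close under arbitrary unions to get τ_{X×Y}; counting gives |τ_{X×Y}| = 14.


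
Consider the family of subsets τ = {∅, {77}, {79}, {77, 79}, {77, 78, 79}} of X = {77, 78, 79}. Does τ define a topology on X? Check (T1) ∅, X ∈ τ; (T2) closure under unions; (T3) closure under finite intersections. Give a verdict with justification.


τ IS a topology on X.

Axiom (T1): ∅ ∈ τ? Yes; X ∈ τ? Yes.
Axiom (T2/T3): check pairwise unions and intersections of members of τ.
All pairwise intersections and unions checked — each lies in τ. Therefore τ satisfies (T1), (T2), (T3): it IS a topology on X.


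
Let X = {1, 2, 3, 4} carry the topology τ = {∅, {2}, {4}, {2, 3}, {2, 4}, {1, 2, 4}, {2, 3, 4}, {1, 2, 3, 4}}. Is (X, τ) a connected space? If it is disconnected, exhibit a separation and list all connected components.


(X, τ) is connected.

Find clopen sets (U ∈ τ with X ∖ U ∈ τ):
  U = ∅, X ∖ U = {1, 2, 3, 4} — both open, so U is clopen.
  U = {1, 2, 3, 4}, X ∖ U = ∅ — both open, so U is clopen.
Only trivial clopens (∅ and X) exist, so (X, τ) is connected.
Compute connected components by grouping points that agree on all clopens:
  component: {1, 2, 3, 4}


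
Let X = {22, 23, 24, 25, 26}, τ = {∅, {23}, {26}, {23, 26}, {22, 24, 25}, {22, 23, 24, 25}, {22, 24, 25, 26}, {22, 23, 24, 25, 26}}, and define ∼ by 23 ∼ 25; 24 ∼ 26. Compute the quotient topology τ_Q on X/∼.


X/∼ = {[22], [23=25], [24=26]}; |τ_Q| = 2.

Equivalence classes: [22], [23=25], [24=26].
Quotient map π: X → X/∼ sends 22 ↦ [22], 23 ↦ [23=25], 24 ↦ [24=26], 25 ↦ [23=25], 26 ↦ [24=26].
For each subset V ⊆ X/∼, compute π^{-1}(V) ⊆ X and check whether π^{-1}(V) ∈ τ. V is open in τ_Q iff π^{-1}(V) ∈ τ.
  V = {}: π^{-1}(V) = ∅ ∈ τ ✓.
  V = {[22]}: π^{-1}(V) = {22} ∉ τ ✗.
  V = {[23=25]}: π^{-1}(V) = {23, 25} ∉ τ ✗.
  V = {[22], [23=25]}: π^{-1}(V) = {22, 23, 25} ∉ τ ✗.
  V = {[24=26]}: π^{-1}(V) = {24, 26} ∉ τ ✗.
  V = {[22], [24=26]}: π^{-1}(V) = {22, 24, 26} ∉ τ ✗.
  V = {[23=25], [24=26]}: π^{-1}(V) = {23, 24, 25, 26} ∉ τ ✗.
  V = {[22], [23=25], [24=26]}: π^{-1}(V) = {22, 23, 24, 25, 26} ∈ τ ✓.
Open sets in the quotient: τ_Q = {{}, {[22], [23=25], [24=26]}} (2 elements).


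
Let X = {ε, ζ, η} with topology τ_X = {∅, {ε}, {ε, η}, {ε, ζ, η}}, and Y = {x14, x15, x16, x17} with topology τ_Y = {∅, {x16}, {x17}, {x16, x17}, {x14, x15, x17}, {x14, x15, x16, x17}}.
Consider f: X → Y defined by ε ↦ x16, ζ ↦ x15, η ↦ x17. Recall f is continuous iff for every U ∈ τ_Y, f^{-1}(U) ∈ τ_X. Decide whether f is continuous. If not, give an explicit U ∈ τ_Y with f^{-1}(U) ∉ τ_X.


f is NOT continuous.

Compute f^{-1}(U) for each U ∈ τ_Y:
  U = ∅: f^{-1}(U) = ∅ ∈ τ_X ✓.
  U = {x16}: f^{-1}(U) = {ε} ∈ τ_X ✓.
  U = {x17}: f^{-1}(U) = {η} ∉ τ_X ✗.
  U = {x16, x17}: f^{-1}(U) = {ε, η} ∈ τ_X ✓.
  U = {x14, x15, x17}: f^{-1}(U) = {ζ, η} ∉ τ_X ✗.
  U = {x14, x15, x16, x17}: f^{-1}(U) = {ε, ζ, η} ∈ τ_X ✓.
Found U = {x17} with f^{-1}(U) = {η} not in τ_X. Therefore f is NOT continuous.


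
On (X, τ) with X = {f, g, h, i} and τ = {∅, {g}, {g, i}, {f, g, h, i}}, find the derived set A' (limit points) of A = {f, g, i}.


A' = {f, h, i}

For each x ∈ X, list the open sets U ∈ τ with x ∈ U, then check whether U ∩ (A ∖ {x}) ≠ ∅ for every such U.
  x = f: opens ∋ x are {f, g, h, i}; each meets A ∖ {f}, so x IS a limit point.
  x = g: open {g} ∋ x has {g} ∩ (A ∖ {g}) = ∅, so x is NOT a limit point.
  x = h: opens ∋ x are {f, g, h, i}; each meets A ∖ {h}, so x IS a limit point.
  x = i: opens ∋ x are {g, i}, {f, g, h, i}; each meets A ∖ {i}, so x IS a limit point.
Collecting: A' = {f, h, i}.


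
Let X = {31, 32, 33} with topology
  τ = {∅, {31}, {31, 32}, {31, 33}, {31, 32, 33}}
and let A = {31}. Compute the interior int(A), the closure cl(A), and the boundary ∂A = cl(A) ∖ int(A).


int(A) = {31}, cl(A) = {31, 32, 33}, ∂A = {32, 33}.

Closed sets in (X, τ) are complements of opens:
  closed(X, τ) = {∅, {32}, {33}, {32, 33}, {31, 32, 33}}.
int(A) = ⋃ {U ∈ τ : U ⊆ A}. Opens contained in A: ∅, {31}.
Taking the union of these: int(A) = {31}.
cl(A) = ⋂ {C closed : A ⊆ C}. Closed sets containing A: {31, 32, 33}.
Intersecting these: cl(A) = {31, 32, 33}.
∂A = cl(A) ∖ int(A) = {31, 32, 33} ∖ {31} = {32, 33}.


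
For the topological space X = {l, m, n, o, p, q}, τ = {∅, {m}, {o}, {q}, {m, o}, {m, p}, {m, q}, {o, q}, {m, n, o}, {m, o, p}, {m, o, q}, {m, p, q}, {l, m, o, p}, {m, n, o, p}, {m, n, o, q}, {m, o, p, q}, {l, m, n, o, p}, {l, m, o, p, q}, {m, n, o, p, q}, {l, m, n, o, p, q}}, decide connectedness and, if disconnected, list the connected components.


(X, τ) is disconnected; components = [{q}, {l, m, n, o, p}].

Find clopen sets (U ∈ τ with X ∖ U ∈ τ):
  U = ∅, X ∖ U = {l, m, n, o, p, q} — both open, so U is clopen.
  U = {q}, X ∖ U = {l, m, n, o, p} — both open, so U is clopen.
  U = {l, m, n, o, p}, X ∖ U = {q} — both open, so U is clopen.
  U = {l, m, n, o, p, q}, X ∖ U = ∅ — both open, so U is clopen.
Nontrivial clopen(s) exist: e.g. {l, m, n, o, p}. So (X, τ) is disconnected.
Compute connected components by grouping points that agree on all clopens:
  component: {q}
  component: {l, m, n, o, p}


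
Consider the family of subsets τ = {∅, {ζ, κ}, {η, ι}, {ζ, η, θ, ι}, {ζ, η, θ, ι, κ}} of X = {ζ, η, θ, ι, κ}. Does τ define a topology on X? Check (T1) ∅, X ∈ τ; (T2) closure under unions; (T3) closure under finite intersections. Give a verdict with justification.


τ is NOT a topology on X.

Axiom (T1): ∅ ∈ τ? Yes; X ∈ τ? Yes.
Axiom (T2/T3): check pairwise unions and intersections of members of τ.
Counterexample for (T2): {ζ, κ} ∪ {η, ι} = {ζ, η, ι, κ} ∉ τ. Therefore τ is NOT a topology.


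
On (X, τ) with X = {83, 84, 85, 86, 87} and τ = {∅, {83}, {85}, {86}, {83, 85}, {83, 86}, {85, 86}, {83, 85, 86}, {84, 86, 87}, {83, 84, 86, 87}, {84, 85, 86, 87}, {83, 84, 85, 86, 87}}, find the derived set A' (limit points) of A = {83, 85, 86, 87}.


A' = {84, 87}

For each x ∈ X, list the open sets U ∈ τ with x ∈ U, then check whether U ∩ (A ∖ {x}) ≠ ∅ for every such U.
  x = 83: open {83} ∋ x has {83} ∩ (A ∖ {83}) = ∅, so x is NOT a limit point.
  x = 84: opens ∋ x are {84, 86, 87}, {83, 84, 86, 87}, {84, 85, 86, 87}, {83, 84, 85, 86, 87}; each meets A ∖ {84}, so x IS a limit point.
  x = 85: open {85} ∋ x has {85} ∩ (A ∖ {85}) = ∅, so x is NOT a limit point.
  x = 86: open {86} ∋ x has {86} ∩ (A ∖ {86}) = ∅, so x is NOT a limit point.
  x = 87: opens ∋ x are {84, 86, 87}, {83, 84, 86, 87}, {84, 85, 86, 87}, {83, 84, 85, 86, 87}; each meets A ∖ {87}, so x IS a limit point.
Collecting: A' = {84, 87}.


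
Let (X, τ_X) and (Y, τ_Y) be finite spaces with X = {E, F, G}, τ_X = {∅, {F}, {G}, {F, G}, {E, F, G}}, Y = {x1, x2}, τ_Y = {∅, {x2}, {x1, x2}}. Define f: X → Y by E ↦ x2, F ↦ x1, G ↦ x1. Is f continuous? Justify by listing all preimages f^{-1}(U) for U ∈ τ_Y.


f is NOT continuous.

Compute f^{-1}(U) for each U ∈ τ_Y:
  U = ∅: f^{-1}(U) = ∅ ∈ τ_X ✓.
  U = {x2}: f^{-1}(U) = {E} ∉ τ_X ✗.
  U = {x1, x2}: f^{-1}(U) = {E, F, G} ∈ τ_X ✓.
Found U = {x2} with f^{-1}(U) = {E} not in τ_X. Therefore f is NOT continuous.


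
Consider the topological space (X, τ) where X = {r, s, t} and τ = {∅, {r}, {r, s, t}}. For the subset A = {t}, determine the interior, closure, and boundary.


int(A) = ∅, cl(A) = {s, t}, ∂A = {s, t}.

Closed sets in (X, τ) are complements of opens:
  closed(X, τ) = {∅, {s, t}, {r, s, t}}.
int(A) = ⋃ {U ∈ τ : U ⊆ A}. Opens contained in A: ∅.
Taking the union of these: int(A) = ∅.
cl(A) = ⋂ {C closed : A ⊆ C}. Closed sets containing A: {s, t}, {r, s, t}.
Intersecting these: cl(A) = {s, t}.
∂A = cl(A) ∖ int(A) = {s, t} ∖ ∅ = {s, t}.


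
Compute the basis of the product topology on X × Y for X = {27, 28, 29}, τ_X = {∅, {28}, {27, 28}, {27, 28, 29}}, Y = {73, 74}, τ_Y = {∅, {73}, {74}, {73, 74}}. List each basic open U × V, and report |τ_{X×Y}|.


Basis B = {∅ × ∅, {28} × {73}, {28} × {74}, {27, 28} × {73}, {27, 28} × {74}, {28} × {73, 74}, {27, 28, 29} × {73}, {27, 28, 29} × {74}, {27, 28} × {73, 74}, {27, 28, 29} × {73, 74}}; |τ_{X×Y}| = 16.

Enumerate products U × V with U ∈ τ_X, V ∈ τ_Y (deduplicated):
  ∅ × ∅ = {} (∅)
  {28} × {73} = {(28,73)}
  {28} × {74} = {(28,74)}
  {27, 28} × {73} = {(27,73), (28,73)}
  {27, 28} × {74} = {(27,74), (28,74)}
  {28} × {73, 74} = {(28,73), (28,74)}
  {27, 28, 29} × {73} = {(27,73), (28,73), (29,73)}
  {27, 28, 29} × {74} = {(27,74), (28,74), (29,74)}
  {27, 28} × {73, 74} = {(27,73), (27,74), (28,73), (28,74)}
  {27, 28, 29} × {73, 74} = {(27,73), (27,74), (28,73), (28,74), (29,73), (29,74)}
These 10 distinct sets form the basis B.
Close under arbitrary unions to get τ_{X×Y}; counting gives |τ_{X×Y}| = 16.


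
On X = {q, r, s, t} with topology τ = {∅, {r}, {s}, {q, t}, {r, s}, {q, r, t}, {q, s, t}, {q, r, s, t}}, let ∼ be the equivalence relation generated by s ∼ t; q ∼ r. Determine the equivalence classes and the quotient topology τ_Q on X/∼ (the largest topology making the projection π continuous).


X/∼ = {[q=r], [s=t]}; |τ_Q| = 2.

Equivalence classes: [q=r], [s=t].
Quotient map π: X → X/∼ sends q ↦ [q=r], r ↦ [q=r], s ↦ [s=t], t ↦ [s=t].
For each subset V ⊆ X/∼, compute π^{-1}(V) ⊆ X and check whether π^{-1}(V) ∈ τ. V is open in τ_Q iff π^{-1}(V) ∈ τ.
  V = {}: π^{-1}(V) = ∅ ∈ τ ✓.
  V = {[q=r]}: π^{-1}(V) = {q, r} ∉ τ ✗.
  V = {[s=t]}: π^{-1}(V) = {s, t} ∉ τ ✗.
  V = {[q=r], [s=t]}: π^{-1}(V) = {q, r, s, t} ∈ τ ✓.
Open sets in the quotient: τ_Q = {{}, {[q=r], [s=t]}} (2 elements).


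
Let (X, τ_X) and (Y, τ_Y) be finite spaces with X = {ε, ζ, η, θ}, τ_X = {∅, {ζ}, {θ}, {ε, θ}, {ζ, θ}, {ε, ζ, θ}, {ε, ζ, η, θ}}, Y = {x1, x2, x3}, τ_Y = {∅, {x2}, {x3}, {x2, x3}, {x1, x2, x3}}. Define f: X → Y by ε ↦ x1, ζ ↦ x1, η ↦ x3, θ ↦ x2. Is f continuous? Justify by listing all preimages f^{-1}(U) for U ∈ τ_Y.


f is NOT continuous.

Compute f^{-1}(U) for each U ∈ τ_Y:
  U = ∅: f^{-1}(U) = ∅ ∈ τ_X ✓.
  U = {x2}: f^{-1}(U) = {θ} ∈ τ_X ✓.
  U = {x3}: f^{-1}(U) = {η} ∉ τ_X ✗.
  U = {x2, x3}: f^{-1}(U) = {η, θ} ∉ τ_X ✗.
  U = {x1, x2, x3}: f^{-1}(U) = {ε, ζ, η, θ} ∈ τ_X ✓.
Found U = {x3} with f^{-1}(U) = {η} not in τ_X. Therefore f is NOT continuous.
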